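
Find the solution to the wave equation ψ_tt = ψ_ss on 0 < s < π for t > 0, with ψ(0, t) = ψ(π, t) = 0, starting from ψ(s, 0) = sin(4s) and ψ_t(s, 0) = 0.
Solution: Using separation of variables ψ = X(s)T(t):
Eigenfunctions: sin(ns), n = 1, 2, 3, ...
General solution: ψ(s, t) = Σ [A_n cos(n t) + B_n sin(n t)] sin(ns)
From ψ(s,0) = sin(4s): A_4=1. From ψ_t(s,0) = 0: all B_n = 0.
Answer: ψ(s, t) = sin(4s)cos(4t)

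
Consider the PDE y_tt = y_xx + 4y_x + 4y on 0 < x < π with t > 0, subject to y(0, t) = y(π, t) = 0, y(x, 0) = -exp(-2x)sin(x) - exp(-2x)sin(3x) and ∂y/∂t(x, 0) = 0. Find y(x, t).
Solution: Substitute y = exp(-2x)u.
Then y_x = exp(-2x)(u_x - 2u), y_xx = exp(-2x)(u_xx - 4u_x + 4u), y_tt = exp(-2x)u_tt; substituting and dividing by exp(-2x), the lower-order terms cancel: u_tt = u_xx (standard wave equation).
Data for u: u(x,0) = exp(2x)y(x,0) = -sin(x) - sin(3x); u_t(x,0) = exp(2x)y_t(x,0) = 0. The boundary conditions carry over: u(0,t) = u(π,t) = 0.
Separating variables: u = Σ [A_n cos(ω_n t) + B_n sin(ω_n t)] sin(nx), ω_n = n. From ICs: A_1=-1, A_3=-1.
So u(x,t) = -sin(x)cos(t) - sin(3x)cos(3t), and y(x,t) = exp(-2x)u(x,t).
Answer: y(x, t) = -exp(-2x)sin(x)cos(t) - exp(-2x)sin(3x)cos(3t)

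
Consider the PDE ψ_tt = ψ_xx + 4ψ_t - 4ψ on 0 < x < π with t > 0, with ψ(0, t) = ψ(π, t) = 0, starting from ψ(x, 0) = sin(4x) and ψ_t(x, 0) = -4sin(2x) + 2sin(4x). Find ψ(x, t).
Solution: Substitute ψ = exp(2t)u.
Then ψ_t = exp(2t)(u_t + 2u), ψ_tt = exp(2t)(u_tt + 4u_t + 4u), ψ_xx = exp(2t)u_xx; substituting and dividing by exp(2t), the lower-order terms cancel: u_tt = u_xx (standard wave equation).
Data for u: u(x,0) = ψ(x,0) = sin(4x); u_t(x,0) = ψ_t(x,0) - 2ψ(x,0) = -4sin(2x). The boundary conditions carry over: u(0,t) = u(π,t) = 0.
Separating variables: u = Σ [A_n cos(ω_n t) + B_n sin(ω_n t)] sin(nx), ω_n = n. From ICs (B_n = velocity coefficient / ω_n): A_4=1, B_2=-2.
So u(x,t) = -2sin(2t)sin(2x) + sin(4x)cos(4t), and ψ(x,t) = exp(2t)u(x,t).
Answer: ψ(x, t) = -2exp(2t)sin(2t)sin(2x) + exp(2t)sin(4x)cos(4t)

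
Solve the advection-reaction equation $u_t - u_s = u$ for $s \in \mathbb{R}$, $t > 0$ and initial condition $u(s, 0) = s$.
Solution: Substitute $u = e^{t}w$, i.e. $w = e^{-t}u$.
By the product rule, $u_t = e^{t}(w_t + w)$, $u_s = e^{t}w_s$.
Substituting into the PDE and dividing by $e^{t}$: $w_t + w - w_s = w$.
The lower-order terms cancel, leaving the standard advection equation $w_t - w_s = 0$.
Initial data for $w$: $w(s,0) = u(s,0) = s$.
Solve for $w$:
  By method of characteristics (waves move left with speed 1):
  Along characteristics $s + t =$ const, $w$ is constant, so $w(s,t) = f(s + t)$ with $f = w( \cdot , 0)$.
Hence $w(s,t) = s + t$.
Transform back: $u(s,t) = e^{t}w(s,t)$.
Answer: $u(s, t) = s e^{t} + t e^{t}$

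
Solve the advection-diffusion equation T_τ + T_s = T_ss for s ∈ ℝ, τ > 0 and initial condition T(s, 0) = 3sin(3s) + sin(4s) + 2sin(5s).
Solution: Moving frame: η = s - τ, σ = τ, T = u(η,σ), so T_τ = u_σ - u_η and T_ss = u_ηη.
Hence T_τ + T_s = u_σ and the PDE becomes the heat equation u_σ = u_ηη on η ∈ ℝ.
Initial data: u(η,0) = T(η,0) = 3sin(3η) + sin(4η) + 2sin(5η). Each mode sin(nη) decays as exp(-n²σ) on ℝ, so u(η,σ) = Σ c_n exp(-n²σ) sin(nη) with c_3=3, c_4=1, c_5=2: u(η,σ) = 3exp(-9σ)sin(3η) + exp(-16σ)sin(4η) + 2exp(-25σ)sin(5η).
Substituting back: T(s,τ) = u(s - τ, τ).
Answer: T(s, τ) = 3exp(-9τ)sin(3s - 3τ) + exp(-16τ)sin(4s - 4τ) + 2exp(-25τ)sin(5s - 5τ)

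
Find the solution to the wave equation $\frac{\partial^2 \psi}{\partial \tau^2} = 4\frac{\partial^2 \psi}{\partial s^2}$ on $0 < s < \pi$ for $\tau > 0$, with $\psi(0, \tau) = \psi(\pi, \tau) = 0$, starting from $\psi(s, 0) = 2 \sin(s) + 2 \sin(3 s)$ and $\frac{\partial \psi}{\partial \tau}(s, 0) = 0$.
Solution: Separating variables: $\psi = \sum [A_n \cos(\omega_n \tau) + B_n \sin(\omega_n \tau)] \sin(ns)$, $\omega_n = 2n$. From ICs: $A_1=2, A_3=2$.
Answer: $\psi(s, \tau) = 2 \sin(s) \cos(2 \tau) + 2 \sin(3 s) \cos(6 \tau)$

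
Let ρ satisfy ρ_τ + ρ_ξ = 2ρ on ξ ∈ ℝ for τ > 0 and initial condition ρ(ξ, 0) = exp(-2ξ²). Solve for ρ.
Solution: Substitute ρ = exp(2τ)u, i.e. u = exp(-2τ)ρ.
By the product rule, ρ_τ = exp(2τ)(u_τ + 2u), ρ_ξ = exp(2τ)u_ξ.
Substituting into the PDE and dividing by exp(2τ): u_τ + 2u + u_ξ = 2u.
The lower-order terms cancel, leaving the standard advection equation u_τ + u_ξ = 0.
Initial data for u: u(ξ,0) = ρ(ξ,0) = exp(-2ξ²).
Solve for u:
  By method of characteristics (waves move right with speed 1):
  Along characteristics ξ - τ = const, u is constant, so u(ξ,τ) = f(ξ - τ) with f = u(·, 0).
Hence u(ξ,τ) = exp(-2(ξ - τ)²).
Transform back: ρ(ξ,τ) = exp(2τ)u(ξ,τ).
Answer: ρ(ξ, τ) = exp(2τ)exp(-2(ξ - τ)²)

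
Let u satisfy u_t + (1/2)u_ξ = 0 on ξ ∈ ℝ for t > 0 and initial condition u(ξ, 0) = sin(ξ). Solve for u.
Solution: By method of characteristics (waves move right with speed 1/2):
Along characteristics ξ - (1/2)t = const, u is constant, so u(ξ,t) = f(ξ - (1/2)t) with f = u(·, 0).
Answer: u(ξ, t) = -sin(t/2 - ξ)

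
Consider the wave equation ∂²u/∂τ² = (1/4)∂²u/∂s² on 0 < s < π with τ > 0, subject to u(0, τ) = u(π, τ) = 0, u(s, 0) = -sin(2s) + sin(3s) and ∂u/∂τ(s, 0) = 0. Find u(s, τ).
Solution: Separating variables: u = Σ [A_n cos(ω_n τ) + B_n sin(ω_n τ)] sin(ns), ω_n = n/2. From ICs: A_2=-1, A_3=1.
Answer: u(s, τ) = -sin(2s)cos(τ) + sin(3s)cos(3τ/2)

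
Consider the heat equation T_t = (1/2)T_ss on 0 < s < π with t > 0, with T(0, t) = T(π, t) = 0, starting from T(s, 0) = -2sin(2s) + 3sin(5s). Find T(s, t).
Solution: Using separation of variables T = X(s)G(t):
Eigenfunctions: sin(ns), n = 1, 2, 3, ...
General solution: T(s, t) = Σ c_n sin(ns) exp(-n² t/2)
Matching T(s,0) = -2sin(2s) + 3sin(5s) term by term: c_2=-2, c_5=3.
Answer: T(s, t) = -2exp(-2t)sin(2s) + 3exp(-25t/2)sin(5s)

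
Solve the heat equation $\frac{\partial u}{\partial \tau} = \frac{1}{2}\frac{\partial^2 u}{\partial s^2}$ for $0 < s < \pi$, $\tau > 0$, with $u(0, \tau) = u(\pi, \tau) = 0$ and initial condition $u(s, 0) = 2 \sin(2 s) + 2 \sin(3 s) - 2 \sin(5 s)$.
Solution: Using separation of variables $u = X(s)T(\tau)$:
Eigenfunctions: $\sin(ns)$, $n = 1, 2, 3, \ldots$
General solution: $u(s, \tau) = \sum c_n \sin(ns) e^{-n^2 \tau/2}$
Matching $u(s,0) = 2 \sin(2 s) + 2 \sin(3 s) - 2 \sin(5 s)$ term by term: $c_2=2, c_3=2, c_5=-2$.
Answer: $u(s, \tau) = 2 e^{-2 \tau} \sin(2 s) + 2 e^{-9 \tau/2} \sin(3 s) - 2 e^{-25 \tau/2} \sin(5 s)$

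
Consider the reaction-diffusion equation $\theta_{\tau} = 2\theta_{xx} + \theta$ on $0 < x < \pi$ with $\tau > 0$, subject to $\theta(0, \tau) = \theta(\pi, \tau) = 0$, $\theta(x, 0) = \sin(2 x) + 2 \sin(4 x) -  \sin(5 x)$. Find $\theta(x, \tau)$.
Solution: Substitute $\theta = e^{\tau}u$.
Then $\theta_{\tau} = e^{\tau}(u_{\tau} + u)$, $\theta_{xx} = e^{\tau}u_{xx}$; substituting and dividing by $e^{\tau}$, the lower-order terms cancel: $u_{\tau} = 2u_{xx}$ (standard heat equation).
Data for $u$: $u(x,0) = \theta(x,0) = \sin(2 x) + 2 \sin(4 x) - \sin(5 x)$. The boundary conditions carry over: $u(0,\tau) = u(\pi,\tau) = 0$.
Separating variables: $u = \sum c_n e^{-2n^2\tau} \sin(nx)$. From $u(x,0) = \sin(2 x) + 2 \sin(4 x) - \sin(5 x)$: $c_2=1, c_4=2, c_5=-1$.
So $u(x,\tau) = e^{-8 \tau} \sin(2 x) + 2 e^{-32 \tau} \sin(4 x) - e^{-50 \tau} \sin(5 x)$, and $\theta(x,\tau) = e^{\tau}u(x,\tau)$.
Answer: $\theta(x, \tau) = e^{-7 \tau} \sin(2 x) + 2 e^{-31 \tau} \sin(4 x) -  e^{-49 \tau} \sin(5 x)$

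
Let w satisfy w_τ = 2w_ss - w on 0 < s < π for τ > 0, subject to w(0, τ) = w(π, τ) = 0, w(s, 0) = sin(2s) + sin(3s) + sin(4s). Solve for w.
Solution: Substitute w = exp(-τ)u.
Then w_τ = exp(-τ)(u_τ - u), w_ss = exp(-τ)u_ss; substituting and dividing by exp(-τ), the lower-order terms cancel: u_τ = 2u_ss (standard heat equation).
Data for u: u(s,0) = w(s,0) = sin(2s) + sin(3s) + sin(4s). The boundary conditions carry over: u(0,τ) = u(π,τ) = 0.
Separating variables: u = Σ c_n exp(-2n²τ) sin(ns). From u(s,0) = sin(2s) + sin(3s) + sin(4s): c_2=1, c_3=1, c_4=1.
So u(s,τ) = exp(-8τ)sin(2s) + exp(-18τ)sin(3s) + exp(-32τ)sin(4s), and w(s,τ) = exp(-τ)u(s,τ).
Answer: w(s, τ) = exp(-9τ)sin(2s) + exp(-19τ)sin(3s) + exp(-33τ)sin(4s)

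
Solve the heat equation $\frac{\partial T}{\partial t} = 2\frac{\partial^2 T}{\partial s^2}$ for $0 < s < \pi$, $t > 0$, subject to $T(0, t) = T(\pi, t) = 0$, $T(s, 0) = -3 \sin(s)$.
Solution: Using separation of variables $T = X(s)G(t)$:
Eigenfunctions: $\sin(ns)$, $n = 1, 2, 3, \ldots$
General solution: $T(s, t) = \sum c_n \sin(ns) e^{-2n^2 t}$
Matching $T(s,0) = -3 \sin(s)$ term by term: $c_1=-3$.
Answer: $T(s, t) = -3 e^{-2 t} \sin(s)$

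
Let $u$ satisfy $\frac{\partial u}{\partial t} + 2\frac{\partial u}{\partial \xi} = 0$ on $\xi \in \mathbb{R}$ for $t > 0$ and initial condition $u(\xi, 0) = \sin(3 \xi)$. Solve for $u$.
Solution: By characteristics ($d\xi/dt = 2$), $u(\xi,t) = f(\xi - 2t)$ with $f = u( \cdot , 0)$.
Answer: $u(\xi, t) = \sin(3 \xi - 6 t)$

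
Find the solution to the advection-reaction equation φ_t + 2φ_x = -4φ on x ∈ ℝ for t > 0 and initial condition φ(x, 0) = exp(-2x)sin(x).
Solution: Substitute φ = exp(-2x)u.
Then φ_x = exp(-2x)(u_x - 2u), φ_t = exp(-2x)u_t; substituting and dividing by exp(-2x), the lower-order terms cancel: u_t + 2u_x = 0 (standard advection equation).
Data for u: u(x,0) = exp(2x)φ(x,0) = sin(x).
By characteristics (dx/dt = 2), u(x,t) = f(x - 2t) with f = u(·, 0).
So u(x,t) = -sin(2t - x), and φ(x,t) = exp(-2x)u(x,t).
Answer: φ(x, t) = -exp(-2x)sin(2t - x)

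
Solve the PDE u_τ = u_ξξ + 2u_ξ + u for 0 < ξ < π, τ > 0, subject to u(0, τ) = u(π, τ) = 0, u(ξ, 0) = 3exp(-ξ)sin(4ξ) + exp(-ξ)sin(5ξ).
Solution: Substitute u = exp(-ξ)w.
Then u_ξ = exp(-ξ)(w_ξ - w), u_ξξ = exp(-ξ)(w_ξξ - 2w_ξ + w), u_τ = exp(-ξ)w_τ; substituting and dividing by exp(-ξ), the lower-order terms cancel: w_τ = w_ξξ (standard heat equation).
Data for w: w(ξ,0) = exp(ξ)u(ξ,0) = 3sin(4ξ) + sin(5ξ). The boundary conditions carry over: w(0,τ) = w(π,τ) = 0.
Separating variables: w = Σ c_n exp(-n²τ) sin(nξ). From w(ξ,0) = 3sin(4ξ) + sin(5ξ): c_4=3, c_5=1.
So w(ξ,τ) = 3exp(-16τ)sin(4ξ) + exp(-25τ)sin(5ξ), and u(ξ,τ) = exp(-ξ)w(ξ,τ).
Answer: u(ξ, τ) = 3exp(-ξ)exp(-16τ)sin(4ξ) + exp(-ξ)exp(-25τ)sin(5ξ)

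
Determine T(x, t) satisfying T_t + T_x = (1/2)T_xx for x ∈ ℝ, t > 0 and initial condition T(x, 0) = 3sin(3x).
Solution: Change to a moving frame: let η = x - t, σ = t and write T(x,t) = u(η,σ).
By the chain rule T_t = u_σ - u_η, T_x = u_η, T_xx = u_ηη.
Then T_t + T_x = u_σ: the advection term cancels and the PDE becomes the heat equation u_σ = (1/2)u_ηη on η ∈ ℝ.
Initial data: u(η,0) = T(η,0) = 3sin(3η).
On η ∈ ℝ each mode satisfies (sin(nη))″ = -n² sin(nη), so exp(-n²σ/2) sin(nη) solves the heat equation; by superposition u(η,σ) = Σ c_n exp(-n²σ/2) sin(nη).
Reading off the coefficients: c_3=3, so u(η,σ) = 3exp(-9σ/2)sin(3η).
Substituting back η = x - t, σ = t: T(x,t) = u(x - t, t).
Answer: T(x, t) = -3exp(-9t/2)sin(3t - 3x)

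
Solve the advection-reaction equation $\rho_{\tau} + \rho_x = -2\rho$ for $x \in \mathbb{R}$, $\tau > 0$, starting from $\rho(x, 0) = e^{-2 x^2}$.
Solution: Substitute $\rho = e^{-2\tau}u$, i.e. $u = e^{2\tau}\rho$.
By the product rule, $\rho_{\tau} = e^{-2\tau}(u_{\tau} - 2u)$, $\rho_x = e^{-2\tau}u_x$.
Substituting into the PDE and dividing by $e^{-2\tau}$: $u_{\tau} - 2u + u_x = -2u$.
The lower-order terms cancel, leaving the standard advection equation $u_{\tau} + u_x = 0$.
Initial data for $u$: $u(x,0) = \rho(x,0) = e^{-2 x^2}$.
Solve for $u$:
  By method of characteristics (waves move right with speed 1):
  Along characteristics $x - \tau =$ const, $u$ is constant, so $u(x,\tau) = f(x - \tau)$ with $f = u( \cdot , 0)$.
Hence $u(x,\tau) = e^{-2 (x - \tau)^2}$.
Transform back: $\rho(x,\tau) = e^{-2\tau}u(x,\tau)$.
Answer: $\rho(x, \tau) = e^{-2 \tau} e^{-2 (-\tau + x)^2}$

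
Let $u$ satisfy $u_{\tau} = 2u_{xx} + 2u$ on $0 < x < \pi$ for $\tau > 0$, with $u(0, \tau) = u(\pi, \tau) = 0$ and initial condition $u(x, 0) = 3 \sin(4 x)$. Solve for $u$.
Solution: Substitute $u = e^{2\tau}w$, i.e. $w = e^{-2\tau}u$.
By the product rule, $u_{\tau} = e^{2\tau}(w_{\tau} + 2w)$, $u_{xx} = e^{2\tau}w_{xx}$.
Substituting into the PDE and dividing by $e^{2\tau}$: $w_{\tau} + 2w = 2w_{xx} + 2w$.
The lower-order terms cancel, leaving the standard heat equation $w_{\tau} = 2w_{xx}$.
Initial data for $w$: $w(x,0) = u(x,0) = 3 \sin(4 x)$. The boundary conditions carry over: $w(0,\tau) = w(\pi,\tau) = 0$.
Solve for $w$:
  Using separation of variables $w = X(x)T(\tau)$:
  Eigenfunctions: $\sin(nx)$, $n = 1, 2, 3, \ldots$
  General solution: $w(x, \tau) = \sum c_n \sin(nx) e^{-2n^2 \tau}$
  Matching $w(x,0) = 3 \sin(4 x)$ term by term: $c_4=3$.
Hence $w(x,\tau) = 3 e^{-32 \tau} \sin(4 x)$.
Transform back: $u(x,\tau) = e^{2\tau}w(x,\tau)$.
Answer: $u(x, \tau) = 3 e^{-30 \tau} \sin(4 x)$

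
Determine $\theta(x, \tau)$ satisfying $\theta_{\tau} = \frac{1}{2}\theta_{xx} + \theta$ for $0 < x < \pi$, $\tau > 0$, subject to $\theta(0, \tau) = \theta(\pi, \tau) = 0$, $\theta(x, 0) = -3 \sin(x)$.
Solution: Substitute $\theta = e^{\tau}u$.
Then $\theta_{\tau} = e^{\tau}(u_{\tau} + u)$, $\theta_{xx} = e^{\tau}u_{xx}$; substituting and dividing by $e^{\tau}$, the lower-order terms cancel: $u_{\tau} = \frac{1}{2}u_{xx}$ (standard heat equation).
Data for $u$: $u(x,0) = \theta(x,0) = -3 \sin(x)$. The boundary conditions carry over: $u(0,\tau) = u(\pi,\tau) = 0$.
Separating variables: $u = \sum c_n e^{-n^2\tau/2} \sin(nx)$. From $u(x,0) = -3 \sin(x)$: $c_1=-3$.
So $u(x,\tau) = -3 e^{-\tau/2} \sin(x)$, and $\theta(x,\tau) = e^{\tau}u(x,\tau)$.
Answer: $\theta(x, \tau) = -3 e^{\tau/2} \sin(x)$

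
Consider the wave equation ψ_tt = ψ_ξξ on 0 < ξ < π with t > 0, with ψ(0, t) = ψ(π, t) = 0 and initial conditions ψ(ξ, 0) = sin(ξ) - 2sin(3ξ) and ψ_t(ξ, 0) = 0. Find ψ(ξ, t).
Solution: Separating variables: ψ = Σ [A_n cos(ω_n t) + B_n sin(ω_n t)] sin(nξ), ω_n = n. From ICs: A_1=1, A_3=-2.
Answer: ψ(ξ, t) = sin(ξ)cos(t) - 2sin(3ξ)cos(3t)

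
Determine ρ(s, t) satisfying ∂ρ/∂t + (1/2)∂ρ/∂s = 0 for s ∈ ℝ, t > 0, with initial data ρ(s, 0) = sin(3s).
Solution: By characteristics (ds/dt = 1/2), ρ(s,t) = f(s - (1/2)t) with f = ρ(·, 0).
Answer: ρ(s, t) = sin(3s - 3t/2)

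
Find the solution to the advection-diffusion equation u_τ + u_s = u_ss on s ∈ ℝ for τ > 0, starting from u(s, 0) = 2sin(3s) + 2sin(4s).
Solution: Moving frame: η = s - τ, σ = τ, u = w(η,σ), so u_τ = w_σ - w_η and u_ss = w_ηη.
Hence u_τ + u_s = w_σ and the PDE becomes the heat equation w_σ = w_ηη on η ∈ ℝ.
Initial data: w(η,0) = u(η,0) = 2sin(3η) + 2sin(4η). Each mode sin(nη) decays as exp(-n²σ) on ℝ, so w(η,σ) = Σ c_n exp(-n²σ) sin(nη) with c_3=2, c_4=2: w(η,σ) = 2exp(-9σ)sin(3η) + 2exp(-16σ)sin(4η).
Substituting back: u(s,τ) = w(s - τ, τ).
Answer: u(s, τ) = 2exp(-9τ)sin(3s - 3τ) + 2exp(-16τ)sin(4s - 4τ)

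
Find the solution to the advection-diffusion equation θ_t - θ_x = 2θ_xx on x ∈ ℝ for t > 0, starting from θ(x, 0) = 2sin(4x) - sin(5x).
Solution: Change to a moving frame: let η = x + t, σ = t and write θ(x,t) = u(η,σ).
By the chain rule θ_t = u_σ + u_η, θ_x = u_η, θ_xx = u_ηη.
Then θ_t - θ_x = u_σ: the advection term cancels and the PDE becomes the heat equation u_σ = 2u_ηη on η ∈ ℝ.
Initial data: u(η,0) = θ(η,0) = 2sin(4η) - sin(5η).
On η ∈ ℝ each mode satisfies (sin(nη))″ = -n² sin(nη), so exp(-2n²σ) sin(nη) solves the heat equation; by superposition u(η,σ) = Σ c_n exp(-2n²σ) sin(nη).
Reading off the coefficients: c_4=2, c_5=-1, so u(η,σ) = 2exp(-32σ)sin(4η) - exp(-50σ)sin(5η).
Substituting back η = x + t, σ = t: θ(x,t) = u(x + t, t).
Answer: θ(x, t) = 2exp(-32t)sin(4t + 4x) - exp(-50t)sin(5t + 5x)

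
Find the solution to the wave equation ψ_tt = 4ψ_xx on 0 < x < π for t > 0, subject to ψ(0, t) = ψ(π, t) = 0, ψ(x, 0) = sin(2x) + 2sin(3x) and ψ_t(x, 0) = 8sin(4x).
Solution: Separating variables: ψ = Σ [A_n cos(ω_n t) + B_n sin(ω_n t)] sin(nx), ω_n = 2n. From ICs (B_n = velocity coefficient / ω_n): A_2=1, A_3=2, B_4=1.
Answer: ψ(x, t) = sin(8t)sin(4x) + sin(2x)cos(4t) + 2sin(3x)cos(6t)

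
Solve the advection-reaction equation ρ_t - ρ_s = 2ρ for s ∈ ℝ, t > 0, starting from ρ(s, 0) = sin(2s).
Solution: Substitute ρ = exp(2t)u, i.e. u = exp(-2t)ρ.
By the product rule, ρ_t = exp(2t)(u_t + 2u), ρ_s = exp(2t)u_s.
Substituting into the PDE and dividing by exp(2t): u_t + 2u - u_s = 2u.
The lower-order terms cancel, leaving the standard advection equation u_t - u_s = 0.
Initial data for u: u(s,0) = ρ(s,0) = sin(2s).
Solve for u:
  By method of characteristics (waves move left with speed 1):
  Along characteristics s + t = const, u is constant, so u(s,t) = f(s + t) with f = u(·, 0).
Hence u(s,t) = sin(2s + 2t).
Transform back: ρ(s,t) = exp(2t)u(s,t).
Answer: ρ(s, t) = exp(2t)sin(2s + 2t)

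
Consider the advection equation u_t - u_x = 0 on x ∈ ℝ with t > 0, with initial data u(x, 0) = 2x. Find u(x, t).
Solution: By method of characteristics (waves move left with speed 1):
Along characteristics x + t = const, u is constant, so u(x,t) = f(x + t) with f = u(·, 0).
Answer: u(x, t) = 2t + 2x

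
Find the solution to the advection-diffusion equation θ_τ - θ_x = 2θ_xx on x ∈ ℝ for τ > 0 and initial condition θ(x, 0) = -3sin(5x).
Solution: Change to a moving frame: let η = x + τ, σ = τ and write θ(x,τ) = u(η,σ).
By the chain rule θ_τ = u_σ + u_η, θ_x = u_η, θ_xx = u_ηη.
Then θ_τ - θ_x = u_σ: the advection term cancels and the PDE becomes the heat equation u_σ = 2u_ηη on η ∈ ℝ.
Initial data: u(η,0) = θ(η,0) = -3sin(5η).
On η ∈ ℝ each mode satisfies (sin(nη))″ = -n² sin(nη), so exp(-2n²σ) sin(nη) solves the heat equation; by superposition u(η,σ) = Σ c_n exp(-2n²σ) sin(nη).
Reading off the coefficients: c_5=-3, so u(η,σ) = -3exp(-50σ)sin(5η).
Substituting back η = x + τ, σ = τ: θ(x,τ) = u(x + τ, τ).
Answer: θ(x, τ) = -3exp(-50τ)sin(5x + 5τ)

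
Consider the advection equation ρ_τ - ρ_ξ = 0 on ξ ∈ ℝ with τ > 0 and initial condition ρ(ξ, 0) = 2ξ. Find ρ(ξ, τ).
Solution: By characteristics (dξ/dτ = -1), ρ(ξ,τ) = f(ξ + τ) with f = ρ(·, 0).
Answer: ρ(ξ, τ) = 2ξ + 2τ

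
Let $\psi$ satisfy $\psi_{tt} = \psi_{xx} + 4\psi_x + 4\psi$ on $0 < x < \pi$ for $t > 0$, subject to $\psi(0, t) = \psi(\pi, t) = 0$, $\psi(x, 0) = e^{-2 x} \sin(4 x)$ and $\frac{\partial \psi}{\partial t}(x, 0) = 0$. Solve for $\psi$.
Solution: Substitute $\psi = e^{-2x}u$, i.e. $u = e^{2x}\psi$.
By the product rule, $\psi_x = e^{-2x}(u_x - 2u)$, $\psi_{xx} = e^{-2x}(u_{xx} - 4u_x + 4u)$, $\psi_{tt} = e^{-2x}u_{tt}$.
Substituting into the PDE and dividing by $e^{-2x}$: $u_{tt} = (u_{xx} - 4u_x + 4u) + 4(u_x - 2u) + 4u$.
The lower-order terms cancel, leaving the standard wave equation $u_{tt} = u_{xx}$.
Initial data for $u$: $u(x,0) = e^{2x}\psi(x,0) = \sin(4 x)$; $u_t(x,0) = e^{2x}\psi_t(x,0) = 0$. The boundary conditions carry over: $u(0,t) = u(\pi,t) = 0$.
Solve for $u$:
  Using separation of variables $u = X(x)T(t)$:
  Eigenfunctions: $\sin(nx)$, $n = 1, 2, 3, \ldots$
  General solution: $u(x, t) = \sum [A_n \cos(n t) + B_n \sin(n t)] \sin(nx)$
  From $u(x,0) = \sin(4 x)$: $A_4=1$. From $u_t(x,0) = 0$: all $B_n = 0$.
Hence $u(x,t) = \sin(4 x) \cos(4 t)$.
Transform back: $\psi(x,t) = e^{-2x}u(x,t)$.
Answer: $\psi(x, t) = e^{-2 x} \sin(4 x) \cos(4 t)$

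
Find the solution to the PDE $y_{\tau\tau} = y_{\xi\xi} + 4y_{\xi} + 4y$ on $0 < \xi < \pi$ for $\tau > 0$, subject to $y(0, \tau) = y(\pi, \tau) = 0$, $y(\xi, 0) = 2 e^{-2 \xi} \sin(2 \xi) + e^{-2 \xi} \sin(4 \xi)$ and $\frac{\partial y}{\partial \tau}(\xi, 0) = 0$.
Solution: Substitute $y = e^{-2\xi}u$, i.e. $u = e^{2\xi}y$.
By the product rule, $y_{\xi} = e^{-2\xi}(u_{\xi} - 2u)$, $y_{\xi\xi} = e^{-2\xi}(u_{\xi\xi} - 4u_{\xi} + 4u)$, $y_{\tau\tau} = e^{-2\xi}u_{\tau\tau}$.
Substituting into the PDE and dividing by $e^{-2\xi}$: $u_{\tau\tau} = (u_{\xi\xi} - 4u_{\xi} + 4u) + 4(u_{\xi} - 2u) + 4u$.
The lower-order terms cancel, leaving the standard wave equation $u_{\tau\tau} = u_{\xi\xi}$.
Initial data for $u$: $u(\xi,0) = e^{2\xi}y(\xi,0) = 2 \sin(2 \xi) + \sin(4 \xi)$; $u_{\tau}(\xi,0) = e^{2\xi}y_{\tau}(\xi,0) = 0$. The boundary conditions carry over: $u(0,\tau) = u(\pi,\tau) = 0$.
Solve for $u$:
  Using separation of variables $u = X(\xi)T(\tau)$:
  Eigenfunctions: $\sin(n\xi)$, $n = 1, 2, 3, \ldots$
  General solution: $u(\xi, \tau) = \sum [A_n \cos(n \tau) + B_n \sin(n \tau)] \sin(n\xi)$
  From $u(\xi,0) = 2 \sin(2 \xi) + \sin(4 \xi)$: $A_2=2, A_4=1$. From $u_{\tau}(\xi,0) = 0$: all $B_n = 0$.
Hence $u(\xi,\tau) = 2 \sin(2 \xi) \cos(2 \tau) + \sin(4 \xi) \cos(4 \tau)$.
Transform back: $y(\xi,\tau) = e^{-2\xi}u(\xi,\tau)$.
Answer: $y(\xi, \tau) = 2 e^{-2 \xi} \sin(2 \xi) \cos(2 \tau) + e^{-2 \xi} \sin(4 \xi) \cos(4 \tau)$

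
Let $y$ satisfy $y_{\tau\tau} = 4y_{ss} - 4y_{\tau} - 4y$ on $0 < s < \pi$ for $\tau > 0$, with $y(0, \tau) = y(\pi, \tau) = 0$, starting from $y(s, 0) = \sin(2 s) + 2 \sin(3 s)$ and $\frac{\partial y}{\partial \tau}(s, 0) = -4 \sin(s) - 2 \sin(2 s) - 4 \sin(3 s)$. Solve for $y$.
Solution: Substitute $y = e^{-2\tau}u$.
Then $y_{\tau} = e^{-2\tau}(u_{\tau} - 2u)$, $y_{\tau\tau} = e^{-2\tau}(u_{\tau\tau} - 4u_{\tau} + 4u)$, $y_{ss} = e^{-2\tau}u_{ss}$; substituting and dividing by $e^{-2\tau}$, the lower-order terms cancel: $u_{\tau\tau} = 4u_{ss}$ (standard wave equation).
Data for $u$: $u(s,0) = y(s,0) = \sin(2 s) + 2 \sin(3 s)$; $u_{\tau}(s,0) = y_{\tau}(s,0) + 2y(s,0) = -4 \sin(s)$. The boundary conditions carry over: $u(0,\tau) = u(\pi,\tau) = 0$.
Separating variables: $u = \sum [A_n \cos(\omega_n \tau) + B_n \sin(\omega_n \tau)] \sin(ns)$, $\omega_n = 2n$. From ICs ($B_n$ = velocity coefficient / $\omega_n$): $A_2=1, A_3=2, B_1=-2$.
So $u(s,\tau) = -2 \sin(s) \sin(2 \tau) + \sin(2 s) \cos(4 \tau) + 2 \sin(3 s) \cos(6 \tau)$, and $y(s,\tau) = e^{-2\tau}u(s,\tau)$.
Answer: $y(s, \tau) = -2 e^{-2 \tau} \sin(2 \tau) \sin(s) + e^{-2 \tau} \sin(2 s) \cos(4 \tau) + 2 e^{-2 \tau} \sin(3 s) \cos(6 \tau)$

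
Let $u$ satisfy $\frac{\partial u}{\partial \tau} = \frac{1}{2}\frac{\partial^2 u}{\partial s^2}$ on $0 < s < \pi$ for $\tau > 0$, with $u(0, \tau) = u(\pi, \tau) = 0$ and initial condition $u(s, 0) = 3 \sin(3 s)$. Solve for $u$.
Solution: Using separation of variables $u = X(s)T(\tau)$:
Eigenfunctions: $\sin(ns)$, $n = 1, 2, 3, \ldots$
General solution: $u(s, \tau) = \sum c_n \sin(ns) e^{-n^2 \tau/2}$
Matching $u(s,0) = 3 \sin(3 s)$ term by term: $c_3=3$.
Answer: $u(s, \tau) = 3 e^{-9 \tau/2} \sin(3 s)$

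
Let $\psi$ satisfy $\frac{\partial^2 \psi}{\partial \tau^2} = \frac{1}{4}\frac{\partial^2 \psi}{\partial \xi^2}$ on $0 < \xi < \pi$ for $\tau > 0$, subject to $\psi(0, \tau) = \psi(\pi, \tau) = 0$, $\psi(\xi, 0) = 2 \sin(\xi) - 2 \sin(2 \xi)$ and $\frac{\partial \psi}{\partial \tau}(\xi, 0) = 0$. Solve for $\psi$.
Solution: Using separation of variables $\psi = X(\xi)T(\tau)$:
Eigenfunctions: $\sin(n\xi)$, $n = 1, 2, 3, \ldots$
General solution: $\psi(\xi, \tau) = \sum [A_n \cos(n \tau/2) + B_n \sin(n \tau/2)] \sin(n\xi)$
From $\psi(\xi,0) = 2 \sin(\xi) - 2 \sin(2 \xi)$: $A_1=2, A_2=-2$. From $\psi_{\tau}(\xi,0) = 0$: all $B_n = 0$.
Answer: $\psi(\xi, \tau) = 2 \sin(\xi) \cos(\tau/2) - 2 \sin(2 \xi) \cos(\tau)$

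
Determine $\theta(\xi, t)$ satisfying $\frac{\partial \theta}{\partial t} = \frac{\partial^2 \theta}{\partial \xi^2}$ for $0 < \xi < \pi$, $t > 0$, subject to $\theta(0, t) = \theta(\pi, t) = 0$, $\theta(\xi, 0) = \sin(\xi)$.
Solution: Separating variables: $\theta = \sum c_n e^{-n^2t} \sin(n\xi)$. From $\theta(\xi,0) = \sin(\xi)$: $c_1=1$.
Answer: $\theta(\xi, t) = e^{-t} \sin(\xi)$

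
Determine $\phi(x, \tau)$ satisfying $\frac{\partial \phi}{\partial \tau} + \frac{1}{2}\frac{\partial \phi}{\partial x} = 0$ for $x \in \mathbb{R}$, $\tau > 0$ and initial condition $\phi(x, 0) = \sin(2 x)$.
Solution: By characteristics ($dx/d\tau = 1/2$), $\phi(x,\tau) = f(x - \frac{1}{2}\tau)$ with $f = \phi( \cdot , 0)$.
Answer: $\phi(x, \tau) = - \sin(\tau - 2 x)$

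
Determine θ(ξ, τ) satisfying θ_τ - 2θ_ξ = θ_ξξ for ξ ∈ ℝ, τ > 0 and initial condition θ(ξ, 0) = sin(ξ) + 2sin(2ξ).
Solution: Change to a moving frame: let η = ξ + 2τ, σ = τ and write θ(ξ,τ) = u(η,σ).
By the chain rule θ_τ = u_σ + 2u_η, θ_ξ = u_η, θ_ξξ = u_ηη.
Then θ_τ - 2θ_ξ = u_σ: the advection term cancels and the PDE becomes the heat equation u_σ = u_ηη on η ∈ ℝ.
Initial data: u(η,0) = θ(η,0) = sin(η) + 2sin(2η).
On η ∈ ℝ each mode satisfies (sin(nη))″ = -n² sin(nη), so exp(-n²σ) sin(nη) solves the heat equation; by superposition u(η,σ) = Σ c_n exp(-n²σ) sin(nη).
Reading off the coefficients: c_1=1, c_2=2, so u(η,σ) = exp(-σ)sin(η) + 2exp(-4σ)sin(2η).
Substituting back η = ξ + 2τ, σ = τ: θ(ξ,τ) = u(ξ + 2τ, τ).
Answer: θ(ξ, τ) = exp(-τ)sin(ξ + 2τ) + 2exp(-4τ)sin(2ξ + 4τ)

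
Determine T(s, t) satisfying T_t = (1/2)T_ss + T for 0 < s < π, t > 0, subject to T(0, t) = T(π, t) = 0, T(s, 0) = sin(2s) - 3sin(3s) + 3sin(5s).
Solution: Substitute T = exp(t)u, i.e. u = exp(-t)T.
By the product rule, T_t = exp(t)(u_t + u), T_ss = exp(t)u_ss.
Substituting into the PDE and dividing by exp(t): u_t + u = (1/2)u_ss + u.
The lower-order terms cancel, leaving the standard heat equation u_t = (1/2)u_ss.
Initial data for u: u(s,0) = T(s,0) = sin(2s) - 3sin(3s) + 3sin(5s). The boundary conditions carry over: u(0,t) = u(π,t) = 0.
Solve for u:
  Using separation of variables u = X(s)G(t):
  Eigenfunctions: sin(ns), n = 1, 2, 3, ...
  General solution: u(s, t) = Σ c_n sin(ns) exp(-n² t/2)
  Matching u(s,0) = sin(2s) - 3sin(3s) + 3sin(5s) term by term: c_2=1, c_3=-3, c_5=3.
Hence u(s,t) = exp(-2t)sin(2s) - 3exp(-9t/2)sin(3s) + 3exp(-25t/2)sin(5s).
Transform back: T(s,t) = exp(t)u(s,t).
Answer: T(s, t) = exp(-t)sin(2s) - 3exp(-7t/2)sin(3s) + 3exp(-23t/2)sin(5s)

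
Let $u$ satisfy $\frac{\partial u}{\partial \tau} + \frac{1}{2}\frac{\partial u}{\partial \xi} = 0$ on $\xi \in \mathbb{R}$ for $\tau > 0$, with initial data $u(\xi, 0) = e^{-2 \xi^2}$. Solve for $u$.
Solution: By method of characteristics (waves move right with speed 1/2):
Along characteristics $\xi - \frac{1}{2}\tau =$ const, $u$ is constant, so $u(\xi,\tau) = f(\xi - \frac{1}{2}\tau)$ with $f = u( \cdot , 0)$.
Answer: $u(\xi, \tau) = e^{-2 (-\tau/2 + \xi)^2}$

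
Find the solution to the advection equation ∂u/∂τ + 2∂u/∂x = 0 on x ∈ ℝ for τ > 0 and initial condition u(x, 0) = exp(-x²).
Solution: By characteristics (dx/dτ = 2), u(x,τ) = f(x - 2τ) with f = u(·, 0).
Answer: u(x, τ) = exp(-(x - 2τ)²)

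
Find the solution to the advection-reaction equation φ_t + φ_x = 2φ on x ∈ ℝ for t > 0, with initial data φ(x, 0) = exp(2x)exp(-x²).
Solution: Substitute φ = exp(2x)u.
Then φ_x = exp(2x)(u_x + 2u), φ_t = exp(2x)u_t; substituting and dividing by exp(2x), the lower-order terms cancel: u_t + u_x = 0 (standard advection equation).
Data for u: u(x,0) = exp(-2x)φ(x,0) = exp(-x²).
By characteristics (dx/dt = 1), u(x,t) = f(x - t) with f = u(·, 0).
So u(x,t) = exp(-(-t + x)²), and φ(x,t) = exp(2x)u(x,t).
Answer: φ(x, t) = exp(2x)exp(-(-t + x)²)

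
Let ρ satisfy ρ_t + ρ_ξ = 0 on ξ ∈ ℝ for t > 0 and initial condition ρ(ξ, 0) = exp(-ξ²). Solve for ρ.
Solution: By method of characteristics (waves move right with speed 1):
Along characteristics ξ - t = const, ρ is constant, so ρ(ξ,t) = f(ξ - t) with f = ρ(·, 0).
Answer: ρ(ξ, t) = exp(-(-t + ξ)²)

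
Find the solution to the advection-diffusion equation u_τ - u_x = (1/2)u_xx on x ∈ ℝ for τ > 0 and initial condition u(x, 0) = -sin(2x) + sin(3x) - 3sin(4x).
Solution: Moving frame: η = x + τ, σ = τ, u = w(η,σ), so u_τ = w_σ + w_η and u_xx = w_ηη.
Hence u_τ - u_x = w_σ and the PDE becomes the heat equation w_σ = (1/2)w_ηη on η ∈ ℝ.
Initial data: w(η,0) = u(η,0) = -sin(2η) + sin(3η) - 3sin(4η). Each mode sin(nη) decays as exp(-n²σ/2) on ℝ, so w(η,σ) = Σ c_n exp(-n²σ/2) sin(nη) with c_2=-1, c_3=1, c_4=-3: w(η,σ) = -exp(-2σ)sin(2η) - 3exp(-8σ)sin(4η) + exp(-9σ/2)sin(3η).
Substituting back: u(x,τ) = w(x + τ, τ).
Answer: u(x, τ) = -exp(-2τ)sin(2x + 2τ) - 3exp(-8τ)sin(4x + 4τ) + exp(-9τ/2)sin(3x + 3τ)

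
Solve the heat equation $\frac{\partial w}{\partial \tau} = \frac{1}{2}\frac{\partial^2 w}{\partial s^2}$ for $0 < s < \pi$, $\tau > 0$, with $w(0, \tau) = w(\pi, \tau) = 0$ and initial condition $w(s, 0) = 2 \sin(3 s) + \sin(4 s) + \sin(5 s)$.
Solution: Using separation of variables $w = X(s)T(\tau)$:
Eigenfunctions: $\sin(ns)$, $n = 1, 2, 3, \ldots$
General solution: $w(s, \tau) = \sum c_n \sin(ns) e^{-n^2 \tau/2}$
Matching $w(s,0) = 2 \sin(3 s) + \sin(4 s) + \sin(5 s)$ term by term: $c_3=2, c_4=1, c_5=1$.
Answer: $w(s, \tau) = e^{-8 \tau} \sin(4 s) + 2 e^{-9 \tau/2} \sin(3 s) + e^{-25 \tau/2} \sin(5 s)$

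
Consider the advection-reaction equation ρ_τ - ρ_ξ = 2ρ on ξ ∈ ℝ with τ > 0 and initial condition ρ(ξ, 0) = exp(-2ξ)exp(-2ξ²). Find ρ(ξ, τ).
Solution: Substitute ρ = exp(-2ξ)u, i.e. u = exp(2ξ)ρ.
By the product rule, ρ_ξ = exp(-2ξ)(u_ξ - 2u), ρ_τ = exp(-2ξ)u_τ.
Substituting into the PDE and dividing by exp(-2ξ): u_τ - (u_ξ - 2u) = 2u.
The lower-order terms cancel, leaving the standard advection equation u_τ - u_ξ = 0.
Initial data for u: u(ξ,0) = exp(2ξ)ρ(ξ,0) = exp(-2ξ²).
Solve for u:
  By method of characteristics (waves move left with speed 1):
  Along characteristics ξ + τ = const, u is constant, so u(ξ,τ) = f(ξ + τ) with f = u(·, 0).
Hence u(ξ,τ) = exp(-2(ξ + τ)²).
Transform back: ρ(ξ,τ) = exp(-2ξ)u(ξ,τ).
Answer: ρ(ξ, τ) = exp(-2ξ)exp(-2(ξ + τ)²)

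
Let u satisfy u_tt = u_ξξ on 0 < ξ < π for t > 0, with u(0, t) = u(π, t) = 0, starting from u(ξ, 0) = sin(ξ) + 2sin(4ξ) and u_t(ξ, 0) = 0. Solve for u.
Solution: Separating variables: u = Σ [A_n cos(ω_n t) + B_n sin(ω_n t)] sin(nξ), ω_n = n. From ICs: A_1=1, A_4=2.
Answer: u(ξ, t) = sin(ξ)cos(t) + 2sin(4ξ)cos(4t)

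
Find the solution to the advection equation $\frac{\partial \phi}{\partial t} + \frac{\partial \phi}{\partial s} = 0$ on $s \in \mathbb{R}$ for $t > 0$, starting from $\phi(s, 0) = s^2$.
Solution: By method of characteristics (waves move right with speed 1):
Along characteristics $s - t =$ const, $\phi$ is constant, so $\phi(s,t) = f(s - t)$ with $f = \phi( \cdot , 0)$.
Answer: $\phi(s, t) = s^2 - 2 s t + t^2$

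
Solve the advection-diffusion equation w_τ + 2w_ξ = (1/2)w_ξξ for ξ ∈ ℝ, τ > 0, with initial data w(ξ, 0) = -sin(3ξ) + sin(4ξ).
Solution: Change to a moving frame: let η = ξ - 2τ, σ = τ and write w(ξ,τ) = u(η,σ).
By the chain rule w_τ = u_σ - 2u_η, w_ξ = u_η, w_ξξ = u_ηη.
Then w_τ + 2w_ξ = u_σ: the advection term cancels and the PDE becomes the heat equation u_σ = (1/2)u_ηη on η ∈ ℝ.
Initial data: u(η,0) = w(η,0) = -sin(3η) + sin(4η).
On η ∈ ℝ each mode satisfies (sin(nη))″ = -n² sin(nη), so exp(-n²σ/2) sin(nη) solves the heat equation; by superposition u(η,σ) = Σ c_n exp(-n²σ/2) sin(nη).
Reading off the coefficients: c_3=-1, c_4=1, so u(η,σ) = exp(-8σ)sin(4η) - exp(-9σ/2)sin(3η).
Substituting back η = ξ - 2τ, σ = τ: w(ξ,τ) = u(ξ - 2τ, τ).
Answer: w(ξ, τ) = exp(-8τ)sin(4ξ - 8τ) - exp(-9τ/2)sin(3ξ - 6τ)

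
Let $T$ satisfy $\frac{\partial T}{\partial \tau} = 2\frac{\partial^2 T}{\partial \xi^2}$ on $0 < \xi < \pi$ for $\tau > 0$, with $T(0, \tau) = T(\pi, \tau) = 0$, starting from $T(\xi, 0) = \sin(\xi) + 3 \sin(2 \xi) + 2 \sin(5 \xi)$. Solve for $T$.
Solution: Using separation of variables $T = X(\xi)G(\tau)$:
Eigenfunctions: $\sin(n\xi)$, $n = 1, 2, 3, \ldots$
General solution: $T(\xi, \tau) = \sum c_n \sin(n\xi) e^{-2n^2 \tau}$
Matching $T(\xi,0) = \sin(\xi) + 3 \sin(2 \xi) + 2 \sin(5 \xi)$ term by term: $c_1=1, c_2=3, c_5=2$.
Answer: $T(\xi, \tau) = e^{-2 \tau} \sin(\xi) + 3 e^{-8 \tau} \sin(2 \xi) + 2 e^{-50 \tau} \sin(5 \xi)$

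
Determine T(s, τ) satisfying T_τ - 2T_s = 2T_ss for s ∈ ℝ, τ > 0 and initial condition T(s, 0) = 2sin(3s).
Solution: Moving frame: η = s + 2τ, σ = τ, T = u(η,σ), so T_τ = u_σ + 2u_η and T_ss = u_ηη.
Hence T_τ - 2T_s = u_σ and the PDE becomes the heat equation u_σ = 2u_ηη on η ∈ ℝ.
Initial data: u(η,0) = T(η,0) = 2sin(3η). Each mode sin(nη) decays as exp(-2n²σ) on ℝ, so u(η,σ) = Σ c_n exp(-2n²σ) sin(nη) with c_3=2: u(η,σ) = 2exp(-18σ)sin(3η).
Substituting back: T(s,τ) = u(s + 2τ, τ).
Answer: T(s, τ) = 2exp(-18τ)sin(3s + 6τ)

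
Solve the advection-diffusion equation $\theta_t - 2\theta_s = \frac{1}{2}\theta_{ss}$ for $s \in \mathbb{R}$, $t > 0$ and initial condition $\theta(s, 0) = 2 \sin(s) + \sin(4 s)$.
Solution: Moving frame: $\eta = s + 2t$, $\sigma = t$, $\theta = u(\eta,\sigma)$, so $\theta_t = u_{\sigma} + 2u_{\eta}$ and $\theta_{ss} = u_{\eta\eta}$.
Hence $\theta_t - 2\theta_s = u_{\sigma}$ and the PDE becomes the heat equation $u_{\sigma} = \frac{1}{2}u_{\eta\eta}$ on $\eta \in \mathbb{R}$.
Initial data: $u(\eta,0) = \theta(\eta,0) = 2 \sin(\eta) + \sin(4 \eta)$. Each mode $\sin(n\eta)$ decays as $e^{-n^2\sigma/2}$ on $\mathbb{R}$, so $u(\eta,\sigma) = \sum c_n e^{-n^2\sigma/2} \sin(n\eta)$ with $c_1=2, c_4=1$: $u(\eta,\sigma) = e^{-8 \sigma} \sin(4 \eta) + 2 e^{-\sigma/2} \sin(\eta)$.
Substituting back: $\theta(s,t) = u(s + 2t, t)$.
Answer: $\theta(s, t) = e^{-8 t} \sin(4 s + 8 t) + 2 e^{-t/2} \sin(s + 2 t)$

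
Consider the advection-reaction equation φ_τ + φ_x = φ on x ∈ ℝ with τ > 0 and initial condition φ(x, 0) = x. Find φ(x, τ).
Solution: Substitute φ = exp(τ)u.
Then φ_τ = exp(τ)(u_τ + u), φ_x = exp(τ)u_x; substituting and dividing by exp(τ), the lower-order terms cancel: u_τ + u_x = 0 (standard advection equation).
Data for u: u(x,0) = φ(x,0) = x.
By characteristics (dx/dτ = 1), u(x,τ) = f(x - τ) with f = u(·, 0).
So u(x,τ) = x - τ, and φ(x,τ) = exp(τ)u(x,τ).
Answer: φ(x, τ) = xexp(τ) - τexp(τ)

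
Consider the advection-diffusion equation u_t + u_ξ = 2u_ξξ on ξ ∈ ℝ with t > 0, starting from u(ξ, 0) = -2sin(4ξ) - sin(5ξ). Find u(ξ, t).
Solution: Change to a moving frame: let η = ξ - t, σ = t and write u(ξ,t) = w(η,σ).
By the chain rule u_t = w_σ - w_η, u_ξ = w_η, u_ξξ = w_ηη.
Then u_t + u_ξ = w_σ: the advection term cancels and the PDE becomes the heat equation w_σ = 2w_ηη on η ∈ ℝ.
Initial data: w(η,0) = u(η,0) = -2sin(4η) - sin(5η).
On η ∈ ℝ each mode satisfies (sin(nη))″ = -n² sin(nη), so exp(-2n²σ) sin(nη) solves the heat equation; by superposition w(η,σ) = Σ c_n exp(-2n²σ) sin(nη).
Reading off the coefficients: c_4=-2, c_5=-1, so w(η,σ) = -2exp(-32σ)sin(4η) - exp(-50σ)sin(5η).
Substituting back η = ξ - t, σ = t: u(ξ,t) = w(ξ - t, t).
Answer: u(ξ, t) = 2exp(-32t)sin(4t - 4ξ) + exp(-50t)sin(5t - 5ξ)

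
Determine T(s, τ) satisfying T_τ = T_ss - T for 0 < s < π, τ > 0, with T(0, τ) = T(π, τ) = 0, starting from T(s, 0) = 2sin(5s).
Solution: Substitute T = exp(-τ)u, i.e. u = exp(τ)T.
By the product rule, T_τ = exp(-τ)(u_τ - u), T_ss = exp(-τ)u_ss.
Substituting into the PDE and dividing by exp(-τ): u_τ - u = u_ss - u.
The lower-order terms cancel, leaving the standard heat equation u_τ = u_ss.
Initial data for u: u(s,0) = T(s,0) = 2sin(5s). The boundary conditions carry over: u(0,τ) = u(π,τ) = 0.
Solve for u:
  Using separation of variables u = X(s)G(τ):
  Eigenfunctions: sin(ns), n = 1, 2, 3, ...
  General solution: u(s, τ) = Σ c_n sin(ns) exp(-n² τ)
  Matching u(s,0) = 2sin(5s) term by term: c_5=2.
Hence u(s,τ) = 2exp(-25τ)sin(5s).
Transform back: T(s,τ) = exp(-τ)u(s,τ).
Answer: T(s, τ) = 2exp(-26τ)sin(5s)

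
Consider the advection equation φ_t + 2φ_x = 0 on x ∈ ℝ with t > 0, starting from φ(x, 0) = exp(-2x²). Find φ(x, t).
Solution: By characteristics (dx/dt = 2), φ(x,t) = f(x - 2t) with f = φ(·, 0).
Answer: φ(x, t) = exp(-2(-2t + x)²)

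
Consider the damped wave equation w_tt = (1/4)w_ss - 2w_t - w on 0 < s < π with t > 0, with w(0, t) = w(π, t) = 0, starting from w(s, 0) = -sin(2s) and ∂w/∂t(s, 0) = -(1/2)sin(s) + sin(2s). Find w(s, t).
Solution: Substitute w = exp(-t)u, i.e. u = exp(t)w.
By the product rule, w_t = exp(-t)(u_t - u), w_tt = exp(-t)(u_tt - 2u_t + u), w_ss = exp(-t)u_ss.
Substituting into the PDE and dividing by exp(-t): u_tt - 2u_t + u = (1/4)u_ss - 2(u_t - u) - u.
The lower-order terms cancel, leaving the standard wave equation u_tt = (1/4)u_ss.
Initial data for u: u(s,0) = w(s,0) = -sin(2s); u_t(s,0) = w_t(s,0) + w(s,0) = -(1/2)sin(s). The boundary conditions carry over: u(0,t) = u(π,t) = 0.
Solve for u:
  Using separation of variables u = X(s)T(t):
  Eigenfunctions: sin(ns), n = 1, 2, 3, ...
  General solution: u(s, t) = Σ [A_n cos(n t/2) + B_n sin(n t/2)] sin(ns)
  From u(s,0) = -sin(2s): A_2=-1. From u_t(s,0) = -(1/2)sin(s), using u_t(s,0) = Σ ω_n B_n sin(ns) with ω_n = n/2: B_1 = (-1/2)/(1/2) = -1.
Hence u(s,t) = -sin(s)sin(t/2) - sin(2s)cos(t).
Transform back: w(s,t) = exp(-t)u(s,t).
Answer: w(s, t) = -exp(-t)sin(s)sin(t/2) - exp(-t)sin(2s)cos(t)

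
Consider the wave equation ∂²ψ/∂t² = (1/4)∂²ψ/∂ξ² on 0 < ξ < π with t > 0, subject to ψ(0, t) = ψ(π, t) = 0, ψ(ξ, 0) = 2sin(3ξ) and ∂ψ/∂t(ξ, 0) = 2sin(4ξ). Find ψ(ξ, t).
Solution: Using separation of variables ψ = X(ξ)T(t):
Eigenfunctions: sin(nξ), n = 1, 2, 3, ...
General solution: ψ(ξ, t) = Σ [A_n cos(n t/2) + B_n sin(n t/2)] sin(nξ)
From ψ(ξ,0) = 2sin(3ξ): A_3=2. From ψ_t(ξ,0) = 2sin(4ξ), using ψ_t(ξ,0) = Σ ω_n B_n sin(nξ) with ω_n = n/2: B_4 = 2/2 = 1.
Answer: ψ(ξ, t) = sin(2t)sin(4ξ) + 2sin(3ξ)cos(3t/2)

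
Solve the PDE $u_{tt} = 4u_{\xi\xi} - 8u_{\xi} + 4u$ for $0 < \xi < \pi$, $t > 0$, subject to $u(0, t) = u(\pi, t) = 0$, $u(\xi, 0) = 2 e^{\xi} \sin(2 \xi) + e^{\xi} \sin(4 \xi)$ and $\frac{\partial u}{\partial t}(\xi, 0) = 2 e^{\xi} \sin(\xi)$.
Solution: Substitute $u = e^{\xi}w$.
Then $u_{\xi} = e^{\xi}(w_{\xi} + w)$, $u_{\xi\xi} = e^{\xi}(w_{\xi\xi} + 2w_{\xi} + w)$, $u_{tt} = e^{\xi}w_{tt}$; substituting and dividing by $e^{\xi}$, the lower-order terms cancel: $w_{tt} = 4w_{\xi\xi}$ (standard wave equation).
Data for $w$: $w(\xi,0) = e^{-\xi}u(\xi,0) = 2 \sin(2 \xi) + \sin(4 \xi)$; $w_t(\xi,0) = e^{-\xi}u_t(\xi,0) = 2 \sin(\xi)$. The boundary conditions carry over: $w(0,t) = w(\pi,t) = 0$.
Separating variables: $w = \sum [A_n \cos(\omega_n t) + B_n \sin(\omega_n t)] \sin(n\xi)$, $\omega_n = 2n$. From ICs ($B_n$ = velocity coefficient / $\omega_n$): $A_2=2, A_4=1, B_1=1$.
So $w(\xi,t) = \sin(2 t) \sin(\xi) + 2 \sin(2 \xi) \cos(4 t) + \sin(4 \xi) \cos(8 t)$, and $u(\xi,t) = e^{\xi}w(\xi,t)$.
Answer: $u(\xi, t) = e^{\xi} \sin(\xi) \sin(2 t) + 2 e^{\xi} \sin(2 \xi) \cos(4 t) + e^{\xi} \sin(4 \xi) \cos(8 t)$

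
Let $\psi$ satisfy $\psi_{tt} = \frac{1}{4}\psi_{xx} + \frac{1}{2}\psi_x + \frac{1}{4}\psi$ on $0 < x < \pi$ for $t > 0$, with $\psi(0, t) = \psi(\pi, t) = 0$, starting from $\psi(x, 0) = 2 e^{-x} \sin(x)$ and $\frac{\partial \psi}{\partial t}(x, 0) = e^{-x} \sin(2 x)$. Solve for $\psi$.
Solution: Substitute $\psi = e^{-x}u$.
Then $\psi_x = e^{-x}(u_x - u)$, $\psi_{xx} = e^{-x}(u_{xx} - 2u_x + u)$, $\psi_{tt} = e^{-x}u_{tt}$; substituting and dividing by $e^{-x}$, the lower-order terms cancel: $u_{tt} = \frac{1}{4}u_{xx}$ (standard wave equation).
Data for $u$: $u(x,0) = e^{x}\psi(x,0) = 2 \sin(x)$; $u_t(x,0) = e^{x}\psi_t(x,0) = \sin(2 x)$. The boundary conditions carry over: $u(0,t) = u(\pi,t) = 0$.
Separating variables: $u = \sum [A_n \cos(\omega_n t) + B_n \sin(\omega_n t)] \sin(nx)$, $\omega_n = n/2$. From ICs ($B_n$ = velocity coefficient / $\omega_n$): $A_1=2, B_2=1$.
So $u(x,t) = \sin(t) \sin(2 x) + 2 \sin(x) \cos(t/2)$, and $\psi(x,t) = e^{-x}u(x,t)$.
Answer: $\psi(x, t) = e^{-x} \sin(t) \sin(2 x) + 2 e^{-x} \sin(x) \cos(t/2)$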